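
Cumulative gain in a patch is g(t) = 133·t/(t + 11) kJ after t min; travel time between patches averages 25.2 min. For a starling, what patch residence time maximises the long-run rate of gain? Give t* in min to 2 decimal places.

16.65 min

By the marginal value theorem, leave when the instantaneous gain rate g'(t) equals the habitat-wide average g(t)/(T + t).
g'(t) = 133·11/(t + 11)². Setting 133·11/(t+11)² = 133t/[(t+11)(25.2+t)] gives 11(25.2+t) = t(t+11), so t² = 11×25.2 = 277.2.
t* = √277.2 = 16.65 min.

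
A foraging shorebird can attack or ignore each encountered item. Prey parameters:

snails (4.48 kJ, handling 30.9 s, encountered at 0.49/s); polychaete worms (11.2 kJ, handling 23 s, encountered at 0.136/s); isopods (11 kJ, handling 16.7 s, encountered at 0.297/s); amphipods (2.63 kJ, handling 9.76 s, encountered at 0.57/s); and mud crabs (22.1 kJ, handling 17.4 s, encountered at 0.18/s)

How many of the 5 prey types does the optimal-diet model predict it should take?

1

Profitabilities (E/h, kJ/s): mud crabs 1.27, isopods 0.659, polychaete worms 0.487, amphipods 0.269, snails 0.145. Add prey in this order while the next type's profitability exceeds the intake rate on those already taken.
Rate on top 1: 0.9627. isopods: 0.659 < 0.9627 → exclude; stop.
Optimal diet: mud crabs — 1 of 5 types.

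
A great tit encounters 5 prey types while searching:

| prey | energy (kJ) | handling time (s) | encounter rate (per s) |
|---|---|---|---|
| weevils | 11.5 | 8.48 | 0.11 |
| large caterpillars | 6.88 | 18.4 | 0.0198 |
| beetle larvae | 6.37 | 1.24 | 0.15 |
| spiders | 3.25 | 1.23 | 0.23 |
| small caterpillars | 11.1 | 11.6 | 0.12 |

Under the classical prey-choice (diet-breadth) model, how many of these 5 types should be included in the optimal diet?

E/h in descending order: beetle larvae 5.14, spiders 2.64, weevils 1.36, small caterpillars 0.957, large caterpillars 0.374 kJ/s. The optimal diet is the largest prefix of this list for which every included type satisfies E_i/h_i > R on the types above it.
Rate on top 1: 0.8056. spiders: 2.64 > 0.8056 → include.
Rate on top 2: 1.159. weevils: 1.36 > 1.159 → include.
Rate on top 3: 1.236. small caterpillars: 0.957 < 1.236 → exclude; stop.
Optimal diet: beetle larvae, spiders, weevils — 3 of 5 types.

3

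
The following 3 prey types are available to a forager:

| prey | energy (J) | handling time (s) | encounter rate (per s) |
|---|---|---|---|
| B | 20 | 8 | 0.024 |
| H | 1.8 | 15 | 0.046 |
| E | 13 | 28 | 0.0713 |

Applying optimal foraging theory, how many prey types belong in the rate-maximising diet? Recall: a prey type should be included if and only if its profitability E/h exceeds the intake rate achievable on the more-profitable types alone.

E/h in descending order: B 2.5, E 0.464, H 0.12 J/s. The optimal diet is the largest prefix of this list for which every included type satisfies E_i/h_i > R on the types above it.
Rate on top 1: 0.4027. E: 0.464 > 0.4027 → include.
Rate on top 2: 0.4413. H: 0.12 < 0.4413 → exclude; stop.
Optimal diet: B, E — 2 of 3 types.

2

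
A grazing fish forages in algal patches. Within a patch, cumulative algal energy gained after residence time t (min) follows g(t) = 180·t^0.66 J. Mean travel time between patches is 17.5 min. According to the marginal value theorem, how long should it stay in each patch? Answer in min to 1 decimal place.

By the marginal value theorem, leave when the instantaneous gain rate g'(t) equals the habitat-wide average g(t)/(T + t).
g'(t) = 0.66·180·t^-0.34. Setting 0.66·180·t^-0.34 = 180·t^0.66/(17.5+t) gives 0.66(17.5+t) = t, so 0.34·t = 0.66×17.5.
t* = 0.66×17.5/0.34 = 33.97 min.

34.0 min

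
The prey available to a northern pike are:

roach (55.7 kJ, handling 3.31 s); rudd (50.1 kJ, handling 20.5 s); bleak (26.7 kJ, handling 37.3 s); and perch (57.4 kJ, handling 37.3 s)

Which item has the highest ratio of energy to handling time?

In descending order of E/h:
roach: 55.7/3.31 = 16.8 kJ/s
rudd: 50.1/20.5 = 2.44 kJ/s
perch: 57.4/37.3 = 1.54 kJ/s
bleak: 26.7/37.3 = 0.716 kJ/s

roach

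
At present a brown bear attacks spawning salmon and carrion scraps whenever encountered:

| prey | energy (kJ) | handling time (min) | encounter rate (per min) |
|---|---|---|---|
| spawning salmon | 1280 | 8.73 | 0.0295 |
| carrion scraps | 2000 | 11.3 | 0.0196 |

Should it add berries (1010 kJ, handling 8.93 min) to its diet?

Yes

Current rate: (0.0295×1280 + 0.0196×2000)/(1 + 0.0295×8.73 + 0.0196×11.3) = 52.03 kJ/min.
Profitability of berries: 1010/8.93 = 113.1 kJ/min.
Since 113.1 > R, including berries increases the long-run rate.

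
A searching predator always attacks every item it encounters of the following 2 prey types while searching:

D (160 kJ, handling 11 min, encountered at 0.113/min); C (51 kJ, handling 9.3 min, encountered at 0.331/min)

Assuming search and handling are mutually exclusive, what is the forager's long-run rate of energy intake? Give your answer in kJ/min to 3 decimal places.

R = Σλ_iE_i / (1 + Σλ_ih_i)
Numerator: 0.113×160 + 0.331×51 = 34.96
Denominator: 1 + 0.113×11 + 0.331×9.3 = 5.321
R = 34.96/5.321 = 6.57 kJ/min

6.570 kJ/min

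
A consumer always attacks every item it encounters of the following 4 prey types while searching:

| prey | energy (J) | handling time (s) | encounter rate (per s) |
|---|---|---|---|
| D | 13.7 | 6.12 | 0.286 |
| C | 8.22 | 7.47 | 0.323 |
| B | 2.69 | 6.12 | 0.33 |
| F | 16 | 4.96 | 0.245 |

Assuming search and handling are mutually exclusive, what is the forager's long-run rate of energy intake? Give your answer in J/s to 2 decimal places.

1.36 J/s

Energy encountered per unit search time: 0.286×13.7 + 0.323×8.22 + 0.33×2.69 + 0.245×16 = 11.38 J/s.
Handling time per unit search time: 0.286×6.12 + 0.323×7.47 + 0.33×6.12 + 0.245×4.96 = 7.398.
Rate = 11.38/(1 + 7.398) = 1.355 J/s.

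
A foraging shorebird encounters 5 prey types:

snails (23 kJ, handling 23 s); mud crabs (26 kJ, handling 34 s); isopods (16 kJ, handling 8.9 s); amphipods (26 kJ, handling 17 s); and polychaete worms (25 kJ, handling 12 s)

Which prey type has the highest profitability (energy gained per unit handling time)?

Profitability E/h (kJ/s): snails = 23/23 = 1, mud crabs = 26/34 = 0.765, isopods = 16/8.9 = 1.8, amphipods = 26/17 = 1.53, polychaete worms = 25/12 = 2.08.
Ranked: polychaete worms > isopods > amphipods > snails > mud crabs.

polychaete worms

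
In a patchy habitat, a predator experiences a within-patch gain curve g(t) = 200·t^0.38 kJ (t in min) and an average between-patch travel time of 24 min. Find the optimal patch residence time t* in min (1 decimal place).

Maximise g(t)/(T+t): set derivative to zero → g'(t)(T+t) = g(t).
g'(t) = 0.38·200·t^-0.62. Setting 0.38·200·t^-0.62 = 200·t^0.38/(24+t) gives 0.38(24+t) = t, so 0.62·t = 0.38×24.
t* = 0.38×24/0.62 = 14.71 min.

14.7 min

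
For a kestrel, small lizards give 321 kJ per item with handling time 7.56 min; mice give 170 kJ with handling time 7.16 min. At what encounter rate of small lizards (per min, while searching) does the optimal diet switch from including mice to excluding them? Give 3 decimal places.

The zero-one rule: include mice iff E₂/h₂ > λE₁/(1+λh₁). Equality gives the switch point.
λE₁h₂ = E₂ + λE₂h₁ ⇒ λ = E₂/(E₁h₂ − E₂h₁) = 170/(2298 − 1285) = 0.1678 per min.

0.168 per min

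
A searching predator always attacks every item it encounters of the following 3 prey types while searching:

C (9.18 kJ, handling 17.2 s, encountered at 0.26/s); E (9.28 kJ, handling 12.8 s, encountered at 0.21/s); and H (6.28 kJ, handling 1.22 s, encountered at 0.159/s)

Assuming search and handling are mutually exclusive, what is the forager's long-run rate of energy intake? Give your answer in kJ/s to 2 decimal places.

Energy encountered per unit search time: 0.26×9.18 + 0.21×9.28 + 0.159×6.28 = 5.334 kJ/s.
Handling time per unit search time: 0.26×17.2 + 0.21×12.8 + 0.159×1.22 = 7.354.
Rate = 5.334/(1 + 7.354) = 0.6385 kJ/s.

0.64 kJ/s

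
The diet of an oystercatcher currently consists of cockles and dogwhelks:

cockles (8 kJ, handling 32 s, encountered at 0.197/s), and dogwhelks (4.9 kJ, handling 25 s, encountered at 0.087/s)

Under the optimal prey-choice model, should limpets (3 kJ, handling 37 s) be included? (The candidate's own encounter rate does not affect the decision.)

No

Current rate: (0.197×8 + 0.087×4.9)/(1 + 0.197×32 + 0.087×25) = 0.2112 kJ/s.
Profitability of limpets: 3/37 = 0.08108 kJ/s.
Since 0.08108 < R, time spent handling limpets is better spent searching.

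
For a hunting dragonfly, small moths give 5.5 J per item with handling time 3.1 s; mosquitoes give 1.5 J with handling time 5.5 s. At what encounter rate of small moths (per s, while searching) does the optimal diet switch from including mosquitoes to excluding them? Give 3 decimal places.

At the threshold, the rate on small moths alone equals the profitability of mosquitoes: λ·5.5/(1 + λ·3.1) = 1.5/5.5 = 0.2727.
Rearranging, λ(5.5 − 0.2727×3.1) = 0.2727, so λ = 0.2727/4.655 = 0.05859 per s.

0.059 per s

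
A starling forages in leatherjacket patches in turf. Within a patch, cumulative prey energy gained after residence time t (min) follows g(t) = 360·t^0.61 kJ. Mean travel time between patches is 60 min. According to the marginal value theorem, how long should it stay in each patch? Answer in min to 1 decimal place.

93.8 min

Optimal t* satisfies g'(t*) = g(t*)/(T + t*).
g'(t) = 0.61·360·t^-0.39. Setting 0.61·360·t^-0.39 = 360·t^0.61/(60+t) gives 0.61(60+t) = t, so 0.39·t = 0.61×60.
t* = 0.61×60/0.39 = 93.85 min.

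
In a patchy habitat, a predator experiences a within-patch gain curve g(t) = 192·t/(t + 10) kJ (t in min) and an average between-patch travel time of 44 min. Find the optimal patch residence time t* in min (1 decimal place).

21.0 min

Optimal t* satisfies g'(t*) = g(t*)/(T + t*).
g'(t) = 192·10/(t + 10)². Setting 192·10/(t+10)² = 192t/[(t+10)(44+t)] gives 10(44+t) = t(t+10), so t² = 10×44 = 440.
t* = √440 = 20.98 min.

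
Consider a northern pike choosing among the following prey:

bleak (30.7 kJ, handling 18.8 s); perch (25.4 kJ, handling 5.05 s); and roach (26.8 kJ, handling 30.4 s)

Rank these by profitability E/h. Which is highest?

Profitability E/h (kJ/s): bleak = 30.7/18.8 = 1.63, perch = 25.4/5.05 = 5.03, roach = 26.8/30.4 = 0.882.
Ranked: perch > bleak > roach.

perch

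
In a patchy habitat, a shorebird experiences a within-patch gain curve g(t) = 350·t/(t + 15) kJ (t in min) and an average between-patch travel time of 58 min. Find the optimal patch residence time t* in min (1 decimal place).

29.5 min

Maximise g(t)/(T+t): set derivative to zero → g'(t)(T+t) = g(t).
g'(t) = 350·15/(t + 15)². Setting 350·15/(t+15)² = 350t/[(t+15)(58+t)] gives 15(58+t) = t(t+15), so t² = 15×58 = 870.
t* = √870 = 29.5 min.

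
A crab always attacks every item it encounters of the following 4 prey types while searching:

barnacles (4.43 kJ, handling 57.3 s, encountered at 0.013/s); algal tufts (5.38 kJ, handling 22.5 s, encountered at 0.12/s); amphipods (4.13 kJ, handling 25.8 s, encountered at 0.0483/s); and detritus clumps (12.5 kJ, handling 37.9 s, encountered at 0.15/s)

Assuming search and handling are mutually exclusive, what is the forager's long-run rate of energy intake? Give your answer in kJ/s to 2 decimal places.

0.24 kJ/s

R = Σλ_iE_i / (1 + Σλ_ih_i)
Numerator: 0.013×4.43 + 0.12×5.38 + 0.0483×4.13 + 0.15×12.5 = 2.778
Denominator: 1 + 0.013×57.3 + 0.12×22.5 + 0.0483×25.8 + 0.15×37.9 = 11.38
R = 2.778/11.38 = 0.2442 kJ/s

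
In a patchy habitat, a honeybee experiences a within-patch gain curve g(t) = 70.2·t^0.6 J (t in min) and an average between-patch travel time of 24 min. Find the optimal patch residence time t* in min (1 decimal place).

Optimal t* satisfies g'(t*) = g(t*)/(T + t*).
g'(t) = 0.6·70.2·t^-0.4. Setting 0.6·70.2·t^-0.4 = 70.2·t^0.6/(24+t) gives 0.6(24+t) = t, so 0.40·t = 0.6×24.
t* = 0.6×24/0.40 = 36 min.

36.0 min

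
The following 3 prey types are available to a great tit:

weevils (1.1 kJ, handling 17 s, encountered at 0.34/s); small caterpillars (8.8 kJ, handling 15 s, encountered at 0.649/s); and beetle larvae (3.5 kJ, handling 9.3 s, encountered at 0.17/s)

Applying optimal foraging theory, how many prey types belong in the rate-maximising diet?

1

Rank by E/h (kJ/s): small caterpillars 0.587, beetle larvae 0.376, weevils 0.0647. Include each in turn until the next type's E/h falls below the running intake rate.
Rate on top 1: 0.532. beetle larvae: 0.376 < 0.532 → exclude; stop.
Optimal diet: small caterpillars — 1 of 3 types.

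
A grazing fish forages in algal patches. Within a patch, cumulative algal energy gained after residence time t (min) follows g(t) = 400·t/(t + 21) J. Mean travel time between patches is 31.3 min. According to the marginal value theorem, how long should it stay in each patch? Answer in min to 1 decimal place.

25.6 min

By the marginal value theorem, leave when the instantaneous gain rate g'(t) equals the habitat-wide average g(t)/(T + t).
g'(t) = 400·21/(t + 21)². Setting 400·21/(t+21)² = 400t/[(t+21)(31.3+t)] gives 21(31.3+t) = t(t+21), so t² = 21×31.3 = 657.3.
t* = √657.3 = 25.64 min.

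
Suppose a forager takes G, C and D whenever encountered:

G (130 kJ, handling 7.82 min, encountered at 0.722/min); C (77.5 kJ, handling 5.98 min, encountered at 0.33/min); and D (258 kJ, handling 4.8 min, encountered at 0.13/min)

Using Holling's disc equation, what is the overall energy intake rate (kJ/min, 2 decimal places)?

R = Σλ_iE_i / (1 + Σλ_ih_i)
Numerator: 0.722×130 + 0.33×77.5 + 0.13×258 = 153
Denominator: 1 + 0.722×7.82 + 0.33×5.98 + 0.13×4.8 = 9.243
R = 153/9.243 = 16.55 kJ/min

16.55 kJ/min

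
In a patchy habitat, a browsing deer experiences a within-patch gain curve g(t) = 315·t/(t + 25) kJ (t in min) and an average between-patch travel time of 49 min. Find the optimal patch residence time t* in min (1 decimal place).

35.0 min

Maximise g(t)/(T+t): set derivative to zero → g'(t)(T+t) = g(t).
g'(t) = 315·25/(t + 25)². Setting 315·25/(t+25)² = 315t/[(t+25)(49+t)] gives 25(49+t) = t(t+25), so t² = 25×49 = 1225.
t* = √1225 = 35 min.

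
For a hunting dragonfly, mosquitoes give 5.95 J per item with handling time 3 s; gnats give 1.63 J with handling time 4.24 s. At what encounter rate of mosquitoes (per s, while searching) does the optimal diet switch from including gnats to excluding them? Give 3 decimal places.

Drop gnats once their profitability E₂/h₂ falls below the rate achievable on mosquitoes alone: E₂/h₂ = λE₁/(1 + λh₁).
Solve for λ: λE₁h₂ = E₂(1 + λh₁) → λ(E₁h₂ − E₂h₁) = E₂ → λ = E₂/(E₁h₂ − E₂h₁).
λ = 1.63/(5.95×4.24 − 1.63×3) = 1.63/20.34 = 0.08015 per s.

0.080 per s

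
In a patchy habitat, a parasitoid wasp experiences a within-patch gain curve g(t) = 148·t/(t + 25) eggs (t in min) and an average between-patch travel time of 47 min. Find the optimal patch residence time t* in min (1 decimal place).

34.3 min

By the marginal value theorem, leave when the instantaneous gain rate g'(t) equals the habitat-wide average g(t)/(T + t).
g'(t) = 148·25/(t + 25)². Setting 148·25/(t+25)² = 148t/[(t+25)(47+t)] gives 25(47+t) = t(t+25), so t² = 25×47 = 1175.
t* = √1175 = 34.28 min.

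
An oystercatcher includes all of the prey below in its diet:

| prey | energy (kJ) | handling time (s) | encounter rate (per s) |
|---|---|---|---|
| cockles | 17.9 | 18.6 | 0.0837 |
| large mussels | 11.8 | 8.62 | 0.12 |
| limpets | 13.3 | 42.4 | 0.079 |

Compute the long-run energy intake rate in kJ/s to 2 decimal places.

Energy encountered per unit search time: 0.0837×17.9 + 0.12×11.8 + 0.079×13.3 = 3.965 kJ/s.
Handling time per unit search time: 0.0837×18.6 + 0.12×8.62 + 0.079×42.4 = 5.941.
Rate = 3.965/(1 + 5.941) = 0.5712 kJ/s.

0.57 kJ/s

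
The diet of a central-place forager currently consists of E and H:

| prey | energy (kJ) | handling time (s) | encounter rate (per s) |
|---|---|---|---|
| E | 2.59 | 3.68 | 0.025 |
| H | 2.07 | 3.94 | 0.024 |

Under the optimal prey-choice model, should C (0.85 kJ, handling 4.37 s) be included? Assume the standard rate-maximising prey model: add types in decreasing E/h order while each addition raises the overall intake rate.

Yes

On E and H alone, R = ΣλE/(1+Σλh) = 0.1144/1.187 = 0.09644 kJ/s.
Profitability of C: 0.85/4.37 = 0.1945 kJ/s.
0.1945 > 0.09644, so adding C raises the average — include it.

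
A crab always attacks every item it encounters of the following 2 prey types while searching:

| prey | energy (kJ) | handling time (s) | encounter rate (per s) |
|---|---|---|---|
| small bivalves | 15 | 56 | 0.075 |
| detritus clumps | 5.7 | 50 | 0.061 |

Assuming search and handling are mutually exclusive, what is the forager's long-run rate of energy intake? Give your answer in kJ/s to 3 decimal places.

Energy encountered per unit search time: 0.075×15 + 0.061×5.7 = 1.473 kJ/s.
Handling time per unit search time: 0.075×56 + 0.061×50 = 7.25.
Rate = 1.473/(1 + 7.25) = 0.1785 kJ/s.

0.179 kJ/s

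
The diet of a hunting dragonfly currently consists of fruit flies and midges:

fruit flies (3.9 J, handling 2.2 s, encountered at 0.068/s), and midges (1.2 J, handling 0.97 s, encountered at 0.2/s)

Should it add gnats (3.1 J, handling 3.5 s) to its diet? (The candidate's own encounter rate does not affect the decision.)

Current rate: (0.068×3.9 + 0.2×1.2)/(1 + 0.068×2.2 + 0.2×0.97) = 0.376 J/s.
gnats: E/h = 3.1/3.5 = 0.8857 J/s.
Since 0.8857 > R, including gnats increases the long-run rate.

Yes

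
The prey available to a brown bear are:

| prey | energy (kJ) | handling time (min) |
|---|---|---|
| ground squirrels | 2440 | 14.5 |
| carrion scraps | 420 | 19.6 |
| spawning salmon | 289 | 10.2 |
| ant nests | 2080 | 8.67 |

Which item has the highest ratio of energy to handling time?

ant nests

Profitability E/h (kJ/min): ground squirrels = 2440/14.5 = 168, carrion scraps = 420/19.6 = 21.4, spawning salmon = 289/10.2 = 28.3, ant nests = 2080/8.67 = 240.
Ranked: ant nests > ground squirrels > spawning salmon > carrion scraps.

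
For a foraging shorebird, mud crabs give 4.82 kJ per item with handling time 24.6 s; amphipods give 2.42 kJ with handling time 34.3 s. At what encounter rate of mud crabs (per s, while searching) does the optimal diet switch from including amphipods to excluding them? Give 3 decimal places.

0.023 per s

At the threshold, the rate on mud crabs alone equals the profitability of amphipods: λ·4.82/(1 + λ·24.6) = 2.42/34.3 = 0.07055.
Rearranging, λ(4.82 − 0.07055×24.6) = 0.07055, so λ = 0.07055/3.084 = 0.02287 per s.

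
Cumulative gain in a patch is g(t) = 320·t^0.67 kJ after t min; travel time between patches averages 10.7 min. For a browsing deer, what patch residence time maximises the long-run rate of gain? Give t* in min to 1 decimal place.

21.7 min

By the marginal value theorem, leave when the instantaneous gain rate g'(t) equals the habitat-wide average g(t)/(T + t).
g'(t) = 0.67·320·t^-0.33. Setting 0.67·320·t^-0.33 = 320·t^0.67/(10.7+t) gives 0.67(10.7+t) = t, so 0.33·t = 0.67×10.7.
t* = 0.67×10.7/0.33 = 21.72 min.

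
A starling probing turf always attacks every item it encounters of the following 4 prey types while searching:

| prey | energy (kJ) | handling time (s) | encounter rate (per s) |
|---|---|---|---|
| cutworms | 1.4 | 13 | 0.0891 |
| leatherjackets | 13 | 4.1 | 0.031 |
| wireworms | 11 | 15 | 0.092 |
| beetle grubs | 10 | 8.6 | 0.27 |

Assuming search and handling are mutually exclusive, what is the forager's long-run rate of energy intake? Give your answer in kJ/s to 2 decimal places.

R = Σλ_iE_i / (1 + Σλ_ih_i)
Numerator: 0.0891×1.4 + 0.031×13 + 0.092×11 + 0.27×10 = 4.24
Denominator: 1 + 0.0891×13 + 0.031×4.1 + 0.092×15 + 0.27×8.6 = 5.987
R = 4.24/5.987 = 0.7081 kJ/s

0.71 kJ/s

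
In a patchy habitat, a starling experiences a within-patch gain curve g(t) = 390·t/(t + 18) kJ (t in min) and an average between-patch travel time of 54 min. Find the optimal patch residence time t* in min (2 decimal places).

31.18 min

Maximise g(t)/(T+t): set derivative to zero → g'(t)(T+t) = g(t).
g'(t) = 390·18/(t + 18)². Setting 390·18/(t+18)² = 390t/[(t+18)(54+t)] gives 18(54+t) = t(t+18), so t² = 18×54 = 972.
t* = √972 = 31.18 min.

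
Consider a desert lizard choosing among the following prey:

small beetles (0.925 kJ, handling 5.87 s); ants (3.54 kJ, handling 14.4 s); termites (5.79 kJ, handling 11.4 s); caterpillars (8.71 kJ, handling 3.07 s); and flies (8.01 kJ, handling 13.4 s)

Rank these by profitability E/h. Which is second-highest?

flies

Profitability E/h (kJ/s): small beetles = 0.925/5.87 = 0.158, ants = 3.54/14.4 = 0.246, termites = 5.79/11.4 = 0.508, caterpillars = 8.71/3.07 = 2.84, flies = 8.01/13.4 = 0.598.
Ranked: caterpillars > flies > termites > ants > small beetles.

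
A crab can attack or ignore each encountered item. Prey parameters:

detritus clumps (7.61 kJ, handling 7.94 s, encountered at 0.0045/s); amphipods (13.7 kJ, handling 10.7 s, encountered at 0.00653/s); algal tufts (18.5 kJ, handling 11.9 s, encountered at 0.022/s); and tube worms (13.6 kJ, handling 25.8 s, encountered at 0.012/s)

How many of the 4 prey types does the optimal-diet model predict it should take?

4

Rank by E/h (kJ/s): algal tufts 1.55, amphipods 1.28, detritus clumps 0.958, tube worms 0.527. Include each in turn until the next type's E/h falls below the running intake rate.
Rate on top 1: 0.3226. amphipods: 1.28 > 0.3226 → include.
Rate on top 2: 0.3728. detritus clumps: 0.958 > 0.3728 → include.
Rate on top 3: 0.3881. tube worms: 0.527 > 0.3881 → include.
Optimal diet: algal tufts, amphipods, detritus clumps, tube worms — 4 of 4 types.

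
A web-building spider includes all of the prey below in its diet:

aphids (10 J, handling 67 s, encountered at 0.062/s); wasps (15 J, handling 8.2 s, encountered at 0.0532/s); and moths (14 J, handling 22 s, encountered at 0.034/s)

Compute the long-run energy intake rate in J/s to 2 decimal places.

Energy encountered per unit search time: 0.062×10 + 0.0532×15 + 0.034×14 = 1.894 J/s.
Handling time per unit search time: 0.062×67 + 0.0532×8.2 + 0.034×22 = 5.338.
Rate = 1.894/(1 + 5.338) = 0.2988 J/s.

0.30 J/s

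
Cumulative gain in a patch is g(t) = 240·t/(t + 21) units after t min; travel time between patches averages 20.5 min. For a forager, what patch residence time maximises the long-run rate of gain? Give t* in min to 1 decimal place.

20.7 min

Optimal t* satisfies g'(t*) = g(t*)/(T + t*).
g'(t) = 240·21/(t + 21)². Setting 240·21/(t+21)² = 240t/[(t+21)(20.5+t)] gives 21(20.5+t) = t(t+21), so t² = 21×20.5 = 430.5.
t* = √430.5 = 20.75 min.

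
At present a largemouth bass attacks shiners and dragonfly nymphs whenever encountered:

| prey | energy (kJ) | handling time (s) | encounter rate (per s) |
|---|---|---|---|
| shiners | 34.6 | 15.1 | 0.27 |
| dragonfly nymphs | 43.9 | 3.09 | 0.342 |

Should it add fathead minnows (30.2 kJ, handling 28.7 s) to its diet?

On shiners and dragonfly nymphs alone, R = ΣλE/(1+Σλh) = 24.36/6.134 = 3.971 kJ/s.
fathead minnows: E/h = 30.2/28.7 = 1.052 kJ/s.
1.052 < 3.971, so adding fathead minnows would lower the average — exclude it.

No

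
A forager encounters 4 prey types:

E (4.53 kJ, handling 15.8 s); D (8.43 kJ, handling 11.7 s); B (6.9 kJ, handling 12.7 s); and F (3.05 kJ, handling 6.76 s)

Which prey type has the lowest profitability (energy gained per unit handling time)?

E

Profitability E/h (kJ/s): E = 4.53/15.8 = 0.287, D = 8.43/11.7 = 0.721, B = 6.9/12.7 = 0.543, F = 3.05/6.76 = 0.451.
Ranked: D > B > F > E.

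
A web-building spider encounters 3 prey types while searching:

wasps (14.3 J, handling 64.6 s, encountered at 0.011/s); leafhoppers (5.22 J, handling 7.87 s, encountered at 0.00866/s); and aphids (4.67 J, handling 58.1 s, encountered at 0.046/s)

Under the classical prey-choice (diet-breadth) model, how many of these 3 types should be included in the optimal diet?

2

Rank by E/h (J/s): leafhoppers 0.663, wasps 0.221, aphids 0.0804. Include each in turn until the next type's E/h falls below the running intake rate.
Rate on top 1: 0.04232. wasps: 0.221 > 0.04232 → include.
Rate on top 2: 0.1138. aphids: 0.0804 < 0.1138 → exclude; stop.
Optimal diet: leafhoppers, wasps — 2 of 3 types.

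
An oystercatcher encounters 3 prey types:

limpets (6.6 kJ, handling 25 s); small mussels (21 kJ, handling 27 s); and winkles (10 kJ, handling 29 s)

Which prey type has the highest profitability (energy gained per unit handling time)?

In descending order of E/h:
small mussels: 21/27 = 0.778 kJ/s
winkles: 10/29 = 0.345 kJ/s
limpets: 6.6/25 = 0.264 kJ/s

small mussels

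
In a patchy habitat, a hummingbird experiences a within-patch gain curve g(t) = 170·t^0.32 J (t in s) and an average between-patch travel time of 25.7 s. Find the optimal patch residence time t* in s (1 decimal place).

Maximise g(t)/(T+t): set derivative to zero → g'(t)(T+t) = g(t).
g'(t) = 0.32·170·t^-0.68. Setting 0.32·170·t^-0.68 = 170·t^0.32/(25.7+t) gives 0.32(25.7+t) = t, so 0.68·t = 0.32×25.7.
t* = 0.32×25.7/0.68 = 12.09 s.

12.1 s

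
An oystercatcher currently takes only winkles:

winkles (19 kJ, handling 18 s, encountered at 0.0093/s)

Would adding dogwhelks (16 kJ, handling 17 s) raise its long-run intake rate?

On winkles alone, R = ΣλE/(1+Σλh) = 0.1767/1.167 = 0.1514 kJ/s.
dogwhelks: E/h = 16/17 = 0.9412 kJ/s.
0.9412 > 0.1514, so adding dogwhelks raises the average — include it.

Yes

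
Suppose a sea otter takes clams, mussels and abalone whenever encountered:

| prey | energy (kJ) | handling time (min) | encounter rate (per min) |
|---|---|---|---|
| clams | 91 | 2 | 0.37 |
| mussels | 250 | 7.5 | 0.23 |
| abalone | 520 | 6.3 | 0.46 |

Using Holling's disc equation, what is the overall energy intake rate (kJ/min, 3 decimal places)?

51.920 kJ/min

R = Σλ_iE_i / (1 + Σλ_ih_i)
Numerator: 0.37×91 + 0.23×250 + 0.46×520 = 330.4
Denominator: 1 + 0.37×2 + 0.23×7.5 + 0.46×6.3 = 6.363
R = 330.4/6.363 = 51.92 kJ/min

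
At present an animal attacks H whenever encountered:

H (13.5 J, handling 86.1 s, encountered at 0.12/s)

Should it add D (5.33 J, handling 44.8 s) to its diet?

No

Current rate: (0.12×13.5)/(1 + 0.12×86.1) = 0.143 J/s.
D: E/h = 5.33/44.8 = 0.119 J/s.
0.119 < 0.143, so adding D would lower the average — exclude it.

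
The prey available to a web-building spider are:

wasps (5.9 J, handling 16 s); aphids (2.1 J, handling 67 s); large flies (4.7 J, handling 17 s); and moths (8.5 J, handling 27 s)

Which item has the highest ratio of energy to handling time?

wasps

Profitability E/h (J/s): wasps = 5.9/16 = 0.369, aphids = 2.1/67 = 0.0313, large flies = 4.7/17 = 0.276, moths = 8.5/27 = 0.315.
Ranked: wasps > moths > large flies > aphids.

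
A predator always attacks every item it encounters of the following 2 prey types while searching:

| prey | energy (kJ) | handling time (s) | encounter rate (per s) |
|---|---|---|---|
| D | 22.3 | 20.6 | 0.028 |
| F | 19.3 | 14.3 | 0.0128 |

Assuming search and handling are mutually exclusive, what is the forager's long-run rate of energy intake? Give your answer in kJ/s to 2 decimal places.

R = (0.028×22.3 + 0.0128×19.3) / (1 + 0.028×20.6 + 0.0128×14.3) = 0.8714/1.76 = 0.4952 kJ/s.

0.50 kJ/s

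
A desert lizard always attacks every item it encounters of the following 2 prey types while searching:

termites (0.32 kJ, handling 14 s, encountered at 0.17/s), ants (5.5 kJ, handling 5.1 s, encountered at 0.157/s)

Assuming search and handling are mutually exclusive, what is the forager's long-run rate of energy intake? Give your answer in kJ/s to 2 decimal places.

Energy encountered per unit search time: 0.17×0.32 + 0.157×5.5 = 0.9179 kJ/s.
Handling time per unit search time: 0.17×14 + 0.157×5.1 = 3.181.
Rate = 0.9179/(1 + 3.181) = 0.2196 kJ/s.

0.22 kJ/s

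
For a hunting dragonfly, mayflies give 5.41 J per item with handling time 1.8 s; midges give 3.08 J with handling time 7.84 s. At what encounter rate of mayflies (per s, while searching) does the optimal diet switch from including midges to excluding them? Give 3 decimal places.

0.084 per s

At the threshold, the rate on mayflies alone equals the profitability of midges: λ·5.41/(1 + λ·1.8) = 3.08/7.84 = 0.3929.
Rearranging, λ(5.41 − 0.3929×1.8) = 0.3929, so λ = 0.3929/4.703 = 0.08354 per s.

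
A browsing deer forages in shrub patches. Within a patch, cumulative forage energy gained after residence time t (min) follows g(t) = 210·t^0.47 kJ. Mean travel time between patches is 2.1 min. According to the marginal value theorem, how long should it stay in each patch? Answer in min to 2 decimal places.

1.86 min

By the marginal value theorem, leave when the instantaneous gain rate g'(t) equals the habitat-wide average g(t)/(T + t).
g'(t) = 0.47·210·t^-0.53. Setting 0.47·210·t^-0.53 = 210·t^0.47/(2.1+t) gives 0.47(2.1+t) = t, so 0.53·t = 0.47×2.1.
t* = 0.47×2.1/0.53 = 1.862 min.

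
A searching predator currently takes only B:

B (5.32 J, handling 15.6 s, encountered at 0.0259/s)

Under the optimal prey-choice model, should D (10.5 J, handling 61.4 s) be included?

Yes

On B alone, R = ΣλE/(1+Σλh) = 0.1378/1.404 = 0.09814 J/s.
Profitability of D: 10.5/61.4 = 0.171 J/s.
0.171 > 0.09814, so adding D raises the average — include it.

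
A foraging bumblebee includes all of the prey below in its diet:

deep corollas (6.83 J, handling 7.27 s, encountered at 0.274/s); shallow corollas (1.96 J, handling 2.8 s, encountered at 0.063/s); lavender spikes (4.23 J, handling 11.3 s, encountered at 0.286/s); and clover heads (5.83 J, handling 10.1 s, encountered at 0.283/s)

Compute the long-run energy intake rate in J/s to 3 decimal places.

R = Σλ_iE_i / (1 + Σλ_ih_i)
Numerator: 0.274×6.83 + 0.063×1.96 + 0.286×4.23 + 0.283×5.83 = 4.855
Denominator: 1 + 0.274×7.27 + 0.063×2.8 + 0.286×11.3 + 0.283×10.1 = 9.258
R = 4.855/9.258 = 0.5243 J/s

0.524 J/s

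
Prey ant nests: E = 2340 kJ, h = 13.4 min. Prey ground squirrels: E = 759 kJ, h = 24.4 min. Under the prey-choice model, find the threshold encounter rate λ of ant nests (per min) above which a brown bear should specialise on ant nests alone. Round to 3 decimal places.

At the threshold, the rate on ant nests alone equals the profitability of ground squirrels: λ·2340/(1 + λ·13.4) = 759/24.4 = 31.11.
Rearranging, λ(2340 − 31.11×13.4) = 31.11, so λ = 31.11/1923 = 0.01617 per min.

0.016 per min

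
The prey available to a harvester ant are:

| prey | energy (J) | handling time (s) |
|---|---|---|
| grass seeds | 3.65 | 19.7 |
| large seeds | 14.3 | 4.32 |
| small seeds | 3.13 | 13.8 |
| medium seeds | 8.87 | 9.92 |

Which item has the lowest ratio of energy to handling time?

grass seeds

In descending order of E/h:
large seeds: 14.3/4.32 = 3.31 J/s
medium seeds: 8.87/9.92 = 0.894 J/s
small seeds: 3.13/13.8 = 0.227 J/s
grass seeds: 3.65/19.7 = 0.185 J/s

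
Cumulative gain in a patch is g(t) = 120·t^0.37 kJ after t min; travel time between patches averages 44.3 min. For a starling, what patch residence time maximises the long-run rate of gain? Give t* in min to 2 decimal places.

Maximise g(t)/(T+t): set derivative to zero → g'(t)(T+t) = g(t).
g'(t) = 0.37·120·t^-0.63. Setting 0.37·120·t^-0.63 = 120·t^0.37/(44.3+t) gives 0.37(44.3+t) = t, so 0.63·t = 0.37×44.3.
t* = 0.37×44.3/0.63 = 26.02 min.

26.02 min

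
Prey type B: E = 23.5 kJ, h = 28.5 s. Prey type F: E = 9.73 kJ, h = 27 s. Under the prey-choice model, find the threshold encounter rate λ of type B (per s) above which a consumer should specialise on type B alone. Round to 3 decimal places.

Drop type F once their profitability E₂/h₂ falls below the rate achievable on type B alone: E₂/h₂ = λE₁/(1 + λh₁).
Solve for λ: λE₁h₂ = E₂(1 + λh₁) → λ(E₁h₂ − E₂h₁) = E₂ → λ = E₂/(E₁h₂ − E₂h₁).
λ = 9.73/(23.5×27 − 9.73×28.5) = 9.73/357.2 = 0.02724 per s.

0.027 per s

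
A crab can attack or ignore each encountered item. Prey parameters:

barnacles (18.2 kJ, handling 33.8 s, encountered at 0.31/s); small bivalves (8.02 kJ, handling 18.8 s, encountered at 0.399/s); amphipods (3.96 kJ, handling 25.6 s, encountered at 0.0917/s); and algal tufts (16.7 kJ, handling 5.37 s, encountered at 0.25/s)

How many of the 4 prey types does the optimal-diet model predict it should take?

Rank by E/h (kJ/s): algal tufts 3.11, barnacles 0.538, small bivalves 0.427, amphipods 0.155. Include each in turn until the next type's E/h falls below the running intake rate.
Rate on top 1: 1.782. barnacles: 0.538 < 1.782 → exclude; stop.
Optimal diet: algal tufts — 1 of 4 types.

1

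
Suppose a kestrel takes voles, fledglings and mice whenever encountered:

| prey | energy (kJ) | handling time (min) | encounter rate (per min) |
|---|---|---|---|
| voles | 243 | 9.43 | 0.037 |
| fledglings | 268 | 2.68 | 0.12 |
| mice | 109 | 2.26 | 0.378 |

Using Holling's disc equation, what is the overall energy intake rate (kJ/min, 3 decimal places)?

R = Σλ_iE_i / (1 + Σλ_ih_i)
Numerator: 0.037×243 + 0.12×268 + 0.378×109 = 82.35
Denominator: 1 + 0.037×9.43 + 0.12×2.68 + 0.378×2.26 = 2.525
R = 82.35/2.525 = 32.62 kJ/min

32.618 kJ/min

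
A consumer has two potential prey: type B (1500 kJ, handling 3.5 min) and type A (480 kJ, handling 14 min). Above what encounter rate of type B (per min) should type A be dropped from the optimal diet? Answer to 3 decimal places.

0.025 per min

At the threshold, the rate on type B alone equals the profitability of type A: λ·1500/(1 + λ·3.5) = 480/14 = 34.29.
Rearranging, λ(1500 − 34.29×3.5) = 34.29, so λ = 34.29/1380 = 0.02484 per min.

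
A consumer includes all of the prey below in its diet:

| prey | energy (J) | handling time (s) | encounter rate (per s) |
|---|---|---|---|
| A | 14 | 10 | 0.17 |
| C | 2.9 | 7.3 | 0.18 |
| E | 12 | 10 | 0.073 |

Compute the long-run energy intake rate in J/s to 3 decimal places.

R = (0.17×14 + 0.18×2.9 + 0.073×12) / (1 + 0.17×10 + 0.18×7.3 + 0.073×10) = 3.778/4.744 = 0.7964 J/s.

0.796 J/s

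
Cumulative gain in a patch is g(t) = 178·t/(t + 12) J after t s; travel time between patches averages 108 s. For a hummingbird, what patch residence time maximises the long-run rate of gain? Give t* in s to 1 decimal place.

Maximise g(t)/(T+t): set derivative to zero → g'(t)(T+t) = g(t).
g'(t) = 178·12/(t + 12)². Setting 178·12/(t+12)² = 178t/[(t+12)(108+t)] gives 12(108+t) = t(t+12), so t² = 12×108 = 1296.
t* = √1296 = 36 s.

36.0 s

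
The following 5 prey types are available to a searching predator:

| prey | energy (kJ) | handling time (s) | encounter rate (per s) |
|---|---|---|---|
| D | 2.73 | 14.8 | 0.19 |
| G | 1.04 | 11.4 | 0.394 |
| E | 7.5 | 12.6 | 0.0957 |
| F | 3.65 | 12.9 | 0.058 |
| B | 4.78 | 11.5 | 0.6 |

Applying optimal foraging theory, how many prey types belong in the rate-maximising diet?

Rank by E/h (kJ/s): E 0.595, B 0.416, F 0.283, D 0.184, G 0.0912. Include each in turn until the next type's E/h falls below the running intake rate.
Rate on top 1: 0.3254. B: 0.416 > 0.3254 → include.
Rate on top 2: 0.3938. F: 0.283 < 0.3938 → exclude; stop.
Optimal diet: E, B — 2 of 5 types.

2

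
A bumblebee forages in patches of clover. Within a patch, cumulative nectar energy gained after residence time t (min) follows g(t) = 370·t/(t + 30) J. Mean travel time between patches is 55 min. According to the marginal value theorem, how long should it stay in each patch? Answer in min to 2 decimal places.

40.62 min

Optimal t* satisfies g'(t*) = g(t*)/(T + t*).
g'(t) = 370·30/(t + 30)². Setting 370·30/(t+30)² = 370t/[(t+30)(55+t)] gives 30(55+t) = t(t+30), so t² = 30×55 = 1650.
t* = √1650 = 40.62 min.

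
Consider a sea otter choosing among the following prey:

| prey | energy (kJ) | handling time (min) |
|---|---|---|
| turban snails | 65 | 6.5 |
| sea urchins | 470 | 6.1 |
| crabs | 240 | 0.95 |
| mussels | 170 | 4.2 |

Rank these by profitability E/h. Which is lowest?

In descending order of E/h:
crabs: 240/0.95 = 253 kJ/min
sea urchins: 470/6.1 = 77 kJ/min
mussels: 170/4.2 = 40.5 kJ/min
turban snails: 65/6.5 = 10 kJ/min

turban snails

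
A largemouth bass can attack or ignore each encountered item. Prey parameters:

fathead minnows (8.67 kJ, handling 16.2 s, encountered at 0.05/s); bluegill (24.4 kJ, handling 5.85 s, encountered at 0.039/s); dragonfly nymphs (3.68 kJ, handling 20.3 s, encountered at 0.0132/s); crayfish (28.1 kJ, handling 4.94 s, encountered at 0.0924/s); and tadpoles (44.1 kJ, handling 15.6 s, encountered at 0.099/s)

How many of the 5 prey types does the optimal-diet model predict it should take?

3

Profitabilities (E/h, kJ/s): crayfish 5.69, bluegill 4.17, tadpoles 2.83, fathead minnows 0.535, dragonfly nymphs 0.181. Add prey in this order while the next type's profitability exceeds the intake rate on those already taken.
Rate on top 1: 1.783. bluegill: 4.17 > 1.783 → include.
Rate on top 2: 2.106. tadpoles: 2.83 > 2.106 → include.
Rate on top 3: 2.451. fathead minnows: 0.535 < 2.451 → exclude; stop.
Optimal diet: crayfish, bluegill, tadpoles — 3 of 5 types.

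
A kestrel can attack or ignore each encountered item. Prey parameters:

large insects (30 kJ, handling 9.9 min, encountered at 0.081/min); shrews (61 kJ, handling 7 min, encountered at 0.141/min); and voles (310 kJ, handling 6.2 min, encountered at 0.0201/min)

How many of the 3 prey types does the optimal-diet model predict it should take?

2

E/h in descending order: voles 50, shrews 8.71, large insects 3.03 kJ/min. The optimal diet is the largest prefix of this list for which every included type satisfies E_i/h_i > R on the types above it.
Rate on top 1: 5.541. shrews: 8.71 > 5.541 → include.
Rate on top 2: 7.024. large insects: 3.03 < 7.024 → exclude; stop.
Optimal diet: voles, shrews — 2 of 3 types.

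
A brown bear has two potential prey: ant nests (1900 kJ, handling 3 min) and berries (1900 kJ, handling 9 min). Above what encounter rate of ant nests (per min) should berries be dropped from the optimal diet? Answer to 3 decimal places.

0.167 per min

The zero-one rule: include berries iff E₂/h₂ > λE₁/(1+λh₁). Equality gives the switch point.
λE₁h₂ = E₂ + λE₂h₁ ⇒ λ = E₂/(E₁h₂ − E₂h₁) = 1900/(1.71e+04 − 5700) = 0.1667 per min.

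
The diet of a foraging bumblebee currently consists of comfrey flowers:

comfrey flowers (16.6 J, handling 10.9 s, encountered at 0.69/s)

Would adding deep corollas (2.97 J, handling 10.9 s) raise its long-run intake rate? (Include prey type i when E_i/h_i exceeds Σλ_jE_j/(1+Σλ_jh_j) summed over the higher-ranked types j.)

Intake rate on the current diet: R = (0.69×16.6) / (1 + 0.69×10.9) = 11.45/8.521 = 1.344 J/s.
deep corollas: E/h = 2.97/10.9 = 0.2725 J/s.
Since 0.2725 < R, time spent handling deep corollas is better spent searching.

No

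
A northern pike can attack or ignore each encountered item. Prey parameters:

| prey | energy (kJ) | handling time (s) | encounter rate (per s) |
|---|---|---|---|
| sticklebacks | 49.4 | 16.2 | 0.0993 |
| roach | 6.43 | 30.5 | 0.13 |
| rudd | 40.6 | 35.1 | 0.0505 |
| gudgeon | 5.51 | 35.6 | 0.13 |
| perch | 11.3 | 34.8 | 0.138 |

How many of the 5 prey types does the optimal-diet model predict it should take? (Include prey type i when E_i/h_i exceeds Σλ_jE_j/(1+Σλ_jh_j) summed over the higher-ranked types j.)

Profitabilities (E/h, kJ/s): sticklebacks 3.05, rudd 1.16, perch 0.325, roach 0.211, gudgeon 0.155. Add prey in this order while the next type's profitability exceeds the intake rate on those already taken.
Rate on top 1: 1.88. rudd: 1.16 < 1.88 → exclude; stop.
Optimal diet: sticklebacks — 1 of 5 types.

1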